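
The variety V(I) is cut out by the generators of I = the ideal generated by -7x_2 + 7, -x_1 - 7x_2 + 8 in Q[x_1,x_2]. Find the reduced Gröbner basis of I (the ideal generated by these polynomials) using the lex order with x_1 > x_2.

f_1 = -7x_2 + 7, LT = x_2.
f_2 = -x_1 - 7x_2 + 8, LT = x_1.

S(f_1,f_2): leading monomials are coprime, so the S-polynomial reduces to 0 (Buchberger's first criterion).
Every S-polynomial of the final basis reduces to 0, so we have a Gröbner basis.

G = {x_1 - 1, x_2 - 1}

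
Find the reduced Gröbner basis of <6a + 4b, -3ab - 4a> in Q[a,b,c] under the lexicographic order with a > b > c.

G = {a + 2/3b, b^2 + 4/3b}

f_1 = 6a + 4b, LT = a.
f_2 = -3ab - 4a, LT = ab.

S(f_1,f_2): lcm = ab. S = -4/3a + 2/3b^2.
  leading term a: subtract (-2/9)·f_1 from -4/3a + 2/3b^2 → 2/3b^2 + 8/9b
  leading term b^2: no divisor's leading term divides it; move 2/3b^2 to the remainder.
  leading term b: no divisor's leading term divides it; move 8/9b to the remainder.
  remainder 2/3b^2 + 8/9b ≠ 0; add g_3 = 2/3b^2 + 8/9b to the basis.

The other S-polynomials (S(f_1,g_3), S(f_2,g_3)) all reduce to 0 modulo the current basis, so we have a Gröbner basis.
Inter-reduce: drop elements whose leading term is divisible by another's, tail-reduce, and make monic.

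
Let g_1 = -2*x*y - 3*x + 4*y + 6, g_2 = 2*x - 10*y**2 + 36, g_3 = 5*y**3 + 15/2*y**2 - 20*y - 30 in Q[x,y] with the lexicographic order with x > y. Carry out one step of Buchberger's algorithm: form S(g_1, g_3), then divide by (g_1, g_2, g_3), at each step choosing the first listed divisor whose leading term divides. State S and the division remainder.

lcm(LM(g_1), LM(g_3)) = x*y**3.
S = (lcm/LT(g_1))·g_1 − (lcm/LT(g_3))·g_3 = 4*x*y + 6*x - 2*y**3 - 3*y**2.
Reduce S modulo (g_1, g_2, g_3) in that order:
  leading term x*y: subtract (-2)·g_1 from 4*x*y + 6*x - 2*y**3 - 3*y**2 → -2*y**3 - 3*y**2 + 8*y + 12
  leading term y**3: subtract (-2/5)·g_3 from -2*y**3 - 3*y**2 + 8*y + 12 → 0
The remainder is 0, so this S-polynomial contributes no new basis element.

S(g_1, g_3) = 4*x*y + 6*x - 2*y**3 - 3*y**2; remainder on division = 0.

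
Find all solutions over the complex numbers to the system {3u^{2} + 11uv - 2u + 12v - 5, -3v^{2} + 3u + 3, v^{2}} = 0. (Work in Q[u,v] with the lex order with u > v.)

Compute a lex Gröbner basis by Buchberger's algorithm.
f_1 = 3u^{2} + 11uv - 2u + 12v - 5, LT = u^{2}.
f_2 = 3u - 3v^{2} + 3, LT = u.
f_3 = v^{2}, LT = v^{2}.

S(f_1,f_2): lcm = u^{2}. S = uv^{2} + \tfrac{11}{3}uv - \tfrac{5}{3}u + 4v - \tfrac{5}{3}.
  leading term uv^{2}: subtract (\tfrac{1}{3}v^{2})·f_2 from uv^{2} + \tfrac{11}{3}uv - \tfrac{5}{3}u + 4v - \tfrac{5}{3} → \tfrac{11}{3}uv - \tfrac{5}{3}u + v^{4} - v^{2} + 4v - \tfrac{5}{3}
  leading term uv: subtract (\tfrac{11}{9}v)·f_2 from \tfrac{11}{3}uv - \tfrac{5}{3}u + v^{4} - v^{2} + 4v - \tfrac{5}{3} → -\tfrac{5}{3}u + v^{4} + \tfrac{11}{3}v^{3} - v^{2} + \tfrac{1}{3}v - \tfrac{5}{3}
  leading term u: subtract (-\tfrac{5}{9})·f_2 from -\tfrac{5}{3}u + v^{4} + \tfrac{11}{3}v^{3} - v^{2} + \tfrac{1}{3}v - \tfrac{5}{3} → v^{4} + \tfrac{11}{3}v^{3} - \tfrac{8}{3}v^{2} + \tfrac{1}{3}v
  leading term v^{4}: subtract (v^{2})·f_3 from v^{4} + \tfrac{11}{3}v^{3} - \tfrac{8}{3}v^{2} + \tfrac{1}{3}v → \tfrac{11}{3}v^{3} - \tfrac{8}{3}v^{2} + \tfrac{1}{3}v
  leading term v^{3}: subtract (\tfrac{11}{3}v)·f_3 from \tfrac{11}{3}v^{3} - \tfrac{8}{3}v^{2} + \tfrac{1}{3}v → -\tfrac{8}{3}v^{2} + \tfrac{1}{3}v
  leading term v^{2}: subtract (-\tfrac{8}{3})·f_3 from -\tfrac{8}{3}v^{2} + \tfrac{1}{3}v → \tfrac{1}{3}v
  leading term v: no divisor's leading term divides it; move \tfrac{1}{3}v to the remainder.
  remainder \tfrac{1}{3}v ≠ 0; add h_4 = \tfrac{1}{3}v to the basis.

The other S-polynomials (S(f_1,f_3), S(f_2,f_3), S(f_1,h_4), S(f_2,h_4), S(f_3,h_4)) all reduce to 0 modulo the current basis, so we have a Gröbner basis.
Inter-reduce: drop elements whose leading term is divisible by another's, tail-reduce, and make monic.
Reduced Gröbner basis: {u + 1, v}.

The lex basis is triangular: the last element involves only v. Solving v = 0 gives v ∈ {0}; substituting each value into the earlier elements determines the remaining variables.
  v = 0: the earlier basis element becomes u + 1 = 0, giving u = -1 — point (-1, 0).
Check: every point annihilates each of the original generators.

{(-1, 0)}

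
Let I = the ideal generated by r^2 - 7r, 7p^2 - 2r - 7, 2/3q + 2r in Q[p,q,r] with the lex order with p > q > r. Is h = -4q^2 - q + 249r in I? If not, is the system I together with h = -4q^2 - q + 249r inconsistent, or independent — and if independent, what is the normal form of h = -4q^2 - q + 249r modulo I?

First compute the reduced Gröbner basis of I by Buchberger's algorithm.
f_1 = r^2 - 7r, LT = r^2.
f_2 = 7p^2 - 2r - 7, LT = p^2.
f_3 = 2/3q + 2r, LT = q.

The S-polynomials (S(f_1,f_2), S(f_1,f_3), S(f_2,f_3)) all reduce to 0 modulo the current basis, so we have a Gröbner basis.
Inter-reduce: drop elements whose leading term is divisible by another's, tail-reduce, and make monic.
Reduced Gröbner basis: {p^2 - 2/7r - 1, q + 3r, r^2 - 7r}.
Label its elements g_1 = p^2 - 2/7r - 1, g_2 = q + 3r, g_3 = r^2 - 7r.

Reduce h = -4q^2 - q + 249r modulo G:
  leading term q^2: subtract (-4q)·g_2 from -4q^2 - q + 249r → 12qr - q + 249r
  leading term qr: subtract (12r)·g_2 from 12qr - q + 249r → -q - 36r^2 + 249r
  leading term q: subtract (-1)·g_2 from -q - 36r^2 + 249r → -36r^2 + 252r
  leading term r^2: subtract (-36)·g_3 from -36r^2 + 252r → 0
  normal form = 0.
Since the normal form is 0, h ∈ I.

-4q^2 - q + 249r lies in I (it reduces to 0).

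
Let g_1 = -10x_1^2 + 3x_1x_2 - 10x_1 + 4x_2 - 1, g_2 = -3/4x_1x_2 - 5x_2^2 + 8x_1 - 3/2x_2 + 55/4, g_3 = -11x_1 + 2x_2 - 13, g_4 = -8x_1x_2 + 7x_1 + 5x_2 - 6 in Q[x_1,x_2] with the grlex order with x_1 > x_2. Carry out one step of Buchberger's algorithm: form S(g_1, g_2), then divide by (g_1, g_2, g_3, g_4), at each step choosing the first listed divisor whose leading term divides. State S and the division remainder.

S(g_1, g_2) = -209/30x_1x_2^2 + 32/3x_1^2 - x_1x_2 - 2/5x_2^2 + 55/3x_1 + 1/10x_2; remainder on division = 418/9x_2^3 + 66727/135x_2^2 - 174623/1485x_2 - 23272/55.

lcm(LM(g_1), LM(g_2)) = x_1^2x_2.
S = (lcm/LT(g_1))·g_1 − (lcm/LT(g_2))·g_2 = -209/30x_1x_2^2 + 32/3x_1^2 - x_1x_2 - 2/5x_2^2 + 55/3x_1 + 1/10x_2.
Reduce S modulo (g_1, g_2, g_3, g_4) in that order:
  leading term x_1x_2^2: subtract (418/45x_2)·g_2 from -209/30x_1x_2^2 + 32/3x_1^2 - x_1x_2 - 2/5x_2^2 + 55/3x_1 + 1/10x_2 → 418/9x_2^3 + 32/3x_1^2 - 3389/45x_1x_2 + 203/15x_2^2 + 55/3x_1 - 5743/45x_2
  leading term x_2^3: no divisor's leading term divides it; move 418/9x_2^3 to the remainder.
  leading term x_1^2: subtract (-16/15)·g_1 from 32/3x_1^2 - 3389/45x_1x_2 + 203/15x_2^2 + 55/3x_1 - 5743/45x_2 → -649/9x_1x_2 + 203/15x_2^2 + 23/3x_1 - 5551/45x_2 - 16/15
  leading term x_1x_2: subtract (2596/27)·g_2 from -649/9x_1x_2 + 203/15x_2^2 + 23/3x_1 - 5551/45x_2 - 16/15 → 66727/135x_2^2 - 20561/27x_1 + 313/15x_2 - 178619/135
  leading term x_2^2: no divisor's leading term divides it; move 66727/135x_2^2 to the remainder.
  leading term x_1: subtract (20561/297)·g_3 from -20561/27x_1 + 313/15x_2 - 178619/135 → -174623/1485x_2 - 23272/55
  leading term x_2: no divisor's leading term divides it; move -174623/1485x_2 to the remainder.
  leading term 1: no divisor's leading term divides it; move -23272/55 to the remainder.
The remainder 418/9x_2^3 + 66727/135x_2^2 - 174623/1485x_2 - 23272/55 is nonzero, so it would be added as the next basis element.
An S-polynomial is built so that the two leading terms cancel; whether anything survives reduction is exactly the Gröbner-basis criterion.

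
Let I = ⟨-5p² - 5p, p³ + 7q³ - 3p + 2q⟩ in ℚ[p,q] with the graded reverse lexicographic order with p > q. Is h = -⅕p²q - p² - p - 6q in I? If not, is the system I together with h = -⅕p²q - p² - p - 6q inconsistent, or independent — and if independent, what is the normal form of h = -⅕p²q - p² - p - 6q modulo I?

First compute the reduced Gröbner basis of I by Buchberger's algorithm.
f_1 = -5p² - 5p, LT = p².
f_2 = p³ + 7q³ - 3p + 2q, LT = p³.

S(f_1,f_2): lcm = p³. S = -7q³ + p² + 3p - 2q.
  leading term q³: no divisor's leading term divides it; move -7q³ to the remainder.
  leading term p²: subtract (-⅕)·f_1 from p² + 3p - 2q → 2p - 2q
  leading term p: no divisor's leading term divides it; move 2p to the remainder.
  leading term q: no divisor's leading term divides it; move -2q to the remainder.
  remainder -7q³ + 2p - 2q ≠ 0; add k_3 = -7q³ + 2p - 2q to the basis.

The other S-polynomials (S(f_1,k_3), S(f_2,k_3)) all reduce to 0 modulo the current basis, so we have a Gröbner basis.
Inter-reduce: drop elements whose leading term is divisible by another's, tail-reduce, and make monic.
Reduced Gröbner basis: {q³ - 2/7p + 2/7q, p² + p}.
Label its elements g_1 = q³ - 2/7p + 2/7q, g_2 = p² + p.

Reduce h = -⅕p²q - p² - p - 6q modulo G:
  leading term p²q: subtract (-⅕q)·g_2 from -⅕p²q - p² - p - 6q → -p² + ⅕pq - p - 6q
  leading term p²: subtract (-1)·g_2 from -p² + ⅕pq - p - 6q → ⅕pq - 6q
  leading term pq: no divisor's leading term divides it; move ⅕pq to the remainder.
  leading term q: no divisor's leading term divides it; move -6q to the remainder.
  normal form = ⅕pq - 6q.
The normal form is nonzero, so h ∉ I. Since h minus its normal form lies in I, I + (h) = I + (r) where r = ⅕pq - 6q; decide whether this ideal is the whole ring.
Run Buchberger on G together with r (pairs among the g_i already reduce to 0 since G is a Gröbner basis):
g_1 = q³ - 2/7p + 2/7q, LT = q³.
g_2 = p² + p, LT = p².
r = ⅕pq - 6q, LT = pq.

S(g_1,r): lcm = pq³. S = 30q³ - 2/7p² + 2/7pq.
  leading term q³: subtract (30)·g_1 from 30q³ - 2/7p² + 2/7pq → -2/7p² + 2/7pq + 60/7p - 60/7q
  leading term p²: subtract (-2/7)·g_2 from -2/7p² + 2/7pq + 60/7p - 60/7q → 2/7pq + 62/7p - 60/7q
  leading term pq: subtract (10/7)·r from 2/7pq + 62/7p - 60/7q → 62/7p
  leading term p: no divisor's leading term divides it; move 62/7p to the remainder.
  remainder 62/7p ≠ 0; add m_4 = 62/7p to the basis.

S(g_2,r): lcm = p²q. S = 31pq.
  leading term pq: subtract (155)·r from 31pq → 930q
  leading term q: no divisor's leading term divides it; move 930q to the remainder.
  remainder 930q ≠ 0; add m_5 = 930q to the basis.

The other S-polynomials (S(g_1,g_2), S(g_1,m_4), S(g_2,m_4), S(r,m_4), S(g_1,m_5), S(g_2,m_5), S(r,m_5), S(m_4,m_5)) all reduce to 0 modulo the current basis, so we have a Gröbner basis.
Inter-reduce: drop elements whose leading term is divisible by another's, tail-reduce, and make monic.
Reduced Gröbner basis: {p, q}.
The reduced Gröbner basis of I + (h) is {p, q} ≠ {1}, a proper ideal, so the enlarged system stays consistent: h is independent of I, with normal form ⅕pq - 6q.

-⅕p²q - p² - p - 6q is independent of I; its normal form modulo I is ⅕pq - 6q.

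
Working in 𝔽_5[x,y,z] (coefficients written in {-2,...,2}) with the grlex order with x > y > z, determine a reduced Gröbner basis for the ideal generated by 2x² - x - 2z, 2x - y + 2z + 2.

G = {y² + yz - z² + z + 1, x + 2y + z + 1}

f_1 = 2x² - x - 2z, LT = x².
f_2 = 2x - y + 2z + 2, LT = x.

S(f_1,f_2): lcm = x². S = -2xy - xz + x - z.
  leading term xy: subtract (-y)·f_2 from -2xy - xz + x - z → -xz - y² + 2yz + x + 2y - z
  leading term xz: subtract (2z)·f_2 from -xz - y² + 2yz + x + 2y - z → -y² - yz + z² + x + 2y
  leading term y²: no divisor's leading term divides it; move -y² to the remainder.
  leading term yz: no divisor's leading term divides it; move -yz to the remainder.
  leading term z²: no divisor's leading term divides it; move z² to the remainder.
  leading term x: subtract (-2)·f_2 from x + 2y → -z - 1
  leading term z: no divisor's leading term divides it; move -z to the remainder.
  leading term 1: no divisor's leading term divides it; move -1 to the remainder.
  remainder -y² - yz + z² - z - 1 ≠ 0; add g_3 = -y² - yz + z² - z - 1 to the basis.

The other S-polynomials (S(f_1,g_3), S(f_2,g_3)) all reduce to 0 modulo the current basis, so we have a Gröbner basis.
Inter-reduce: drop elements whose leading term is divisible by another's, tail-reduce, and make monic.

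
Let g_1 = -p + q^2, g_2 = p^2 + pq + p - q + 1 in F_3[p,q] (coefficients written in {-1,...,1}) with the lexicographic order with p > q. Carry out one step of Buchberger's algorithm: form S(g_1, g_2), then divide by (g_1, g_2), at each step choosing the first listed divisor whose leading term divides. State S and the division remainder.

lcm(LM(g_1), LM(g_2)) = p^2.
S = (lcm/LT(g_1))·g_1 − (lcm/LT(g_2))·g_2 = -pq^2 - pq - p + q - 1.
Reduce S modulo (g_1, g_2) in that order:
  leading term pq^2: subtract (q^2)·g_1 from -pq^2 - pq - p + q - 1 → -pq - p - q^4 + q - 1
  leading term pq: subtract (q)·g_1 from -pq - p - q^4 + q - 1 → -p - q^4 - q^3 + q - 1
  leading term p: subtract (1)·g_1 from -p - q^4 - q^3 + q - 1 → -q^4 - q^3 - q^2 + q - 1
  leading term q^4: no divisor's leading term divides it; move -q^4 to the remainder.
  leading term q^3: no divisor's leading term divides it; move -q^3 to the remainder.
  leading term q^2: no divisor's leading term divides it; move -q^2 to the remainder.
  leading term q: no divisor's leading term divides it; move q to the remainder.
  leading term 1: no divisor's leading term divides it; move -1 to the remainder.
The remainder -q^4 - q^3 - q^2 + q - 1 is nonzero, so it would be added as the next basis element.

S(g_1, g_2) = -pq^2 - pq - p + q - 1; remainder on division = -q^4 - q^3 - q^2 + q - 1.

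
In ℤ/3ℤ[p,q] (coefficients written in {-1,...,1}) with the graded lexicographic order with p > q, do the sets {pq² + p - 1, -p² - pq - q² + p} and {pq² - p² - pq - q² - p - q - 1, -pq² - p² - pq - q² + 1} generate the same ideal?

No, the ideals differ.

Since reduced Gröbner bases are canonical representatives of ideals under a given ordering, it suffices to compute and compare them.
Buchberger on the first generating set:
f_1 = pq² + p - 1, LT = pq².
f_2 = -p² - pq - q² + p, LT = p².

S(f_1,f_2): lcm = p²q². S = -pq³ - q⁴ + pq² + p² - p.
  leading term pq³: subtract (-q)·f_1 from -pq³ - q⁴ + pq² + p² - p → -q⁴ + pq² + p² + pq - p - q
  leading term q⁴: no divisor's leading term divides it; move -q⁴ to the remainder.
  leading term pq²: subtract (1)·f_1 from pq² + p² + pq - p - q → p² + pq + p - q + 1
  leading term p²: subtract (-1)·f_2 from p² + pq + p - q + 1 → -q² - p - q + 1
  leading term q²: no divisor's leading term divides it; move -q² to the remainder.
  leading term p: no divisor's leading term divides it; move -p to the remainder.
  leading term q: no divisor's leading term divides it; move -q to the remainder.
  leading term 1: no divisor's leading term divides it; move 1 to the remainder.
  remainder -q⁴ - q² - p - q + 1 ≠ 0; add g_3 = -q⁴ - q² - p - q + 1 to the basis.

S(f_1,g_3): lcm = pq⁴. S = -p² - pq - q² + p.
  leading term p²: subtract (1)·f_2 from -p² - pq - q² + p → 0
  remainder 0.

S(f_2,g_3): leading monomials are coprime, so the S-polynomial reduces to 0 (Buchberger's first criterion).
Every S-polynomial of the final basis reduces to 0, so we have a Gröbner basis.
Inter-reduce: drop elements whose leading term is divisible by another's, tail-reduce, and make monic.
Reduced Gröbner basis: {q⁴ + q² + p + q - 1, pq² + p - 1, p² + pq + q² - p}.

Buchberger on the second generating set:
h_1 = pq² - p² - pq - q² - p - q - 1, LT = pq².
h_2 = -pq² - p² - pq - q² + 1, LT = pq².

S(h_1,h_2): lcm = pq². S = p² + pq + q² - p - q.
  leading term p²: no divisor's leading term divides it; move p² to the remainder.
  leading term pq: no divisor's leading term divides it; move pq to the remainder.
  leading term q²: no divisor's leading term divides it; move q² to the remainder.
  leading term p: no divisor's leading term divides it; move -p to the remainder.
  leading term q: no divisor's leading term divides it; move -q to the remainder.
  remainder p² + pq + q² - p - q ≠ 0; add k_3 = p² + pq + q² - p - q to the basis.

S(h_1,k_3): lcm = p²q². S = -pq³ - q⁴ - p³ - p²q + q³ - p² - pq - p.
  leading term pq³: subtract (-q)·h_1 from -pq³ - q⁴ - p³ - p²q + q³ - p² - pq - p → -q⁴ - p³ + p²q - pq² - p² + pq - q² - p - q
  leading term q⁴: no divisor's leading term divides it; move -q⁴ to the remainder.
  leading term p³: subtract (-p)·k_3 from -p³ + p²q - pq² - p² + pq - q² - p - q → -p²q + p² - q² - p - q
  leading term p²q: subtract (-q)·k_3 from -p²q + p² - q² - p - q → pq² + q³ + p² - pq + q² - p - q
  leading term pq²: subtract (1)·h_1 from pq² + q³ + p² - pq + q² - p - q → q³ - p² - q² + 1
  leading term q³: no divisor's leading term divides it; move q³ to the remainder.
  leading term p²: subtract (-1)·k_3 from -p² - q² + 1 → pq - p - q + 1
  leading term pq: no divisor's leading term divides it; move pq to the remainder.
  leading term p: no divisor's leading term divides it; move -p to the remainder.
  leading term q: no divisor's leading term divides it; move -q to the remainder.
  leading term 1: no divisor's leading term divides it; move 1 to the remainder.
  remainder -q⁴ + q³ + pq - p - q + 1 ≠ 0; add k_4 = -q⁴ + q³ + pq - p - q + 1 to the basis.

S(h_2,k_3): lcm = p²q². S = -pq³ - q⁴ + p³ + p²q - pq² + q³ - p.
  leading term pq³: subtract (-q)·h_1 from -pq³ - q⁴ + p³ + p²q - pq² + q³ - p → -q⁴ + p³ + pq² - pq - q² - p - q
  leading term q⁴: subtract (1)·k_4 from -q⁴ + p³ + pq² - pq - q² - p - q → p³ + pq² - q³ + pq - q² - 1
  leading term p³: subtract (p)·k_3 from p³ + pq² - q³ + pq - q² - 1 → -p²q - q³ + p² - pq - q² - 1
  leading term p²q: subtract (-q)·k_3 from -p²q - q³ + p² - pq - q² - 1 → pq² + p² + pq + q² - 1
  leading term pq²: subtract (1)·h_1 from pq² + p² + pq + q² - 1 → -p² - pq - q² + p + q
  leading term p²: subtract (-1)·k_3 from -p² - pq - q² + p + q → 0
  remainder 0.

S(h_1,k_4): lcm = pq⁴. S = -p²q² - q⁴ + p²q - pq² - q³ - p² - pq - q² + p.
  leading term p²q²: subtract (-p)·h_1 from -p²q² - q⁴ + p²q - pq² - q³ - p² - pq - q² + p → -q⁴ - p³ + pq² - q³ + p² + pq - q²
  leading term q⁴: subtract (1)·k_4 from -q⁴ - p³ + pq² - q³ + p² + pq - q² → -p³ + pq² + q³ + p² - q² + p + q - 1
  leading term p³: subtract (-p)·k_3 from -p³ + pq² + q³ + p² - q² + p + q - 1 → p²q - pq² + q³ - pq - q² + p + q - 1
  leading term p²q: subtract (q)·k_3 from p²q - pq² + q³ - pq - q² + p + q - 1 → pq² + p + q - 1
  leading term pq²: subtract (1)·h_1 from pq² + p + q - 1 → p² + pq + q² - p - q
  leading term p²: subtract (1)·k_3 from p² + pq + q² - p - q → 0
  remainder 0.

S(h_2,k_4): lcm = pq⁴. S = p²q² - pq³ + q⁴ + p²q - p² - pq - q² + p.
  leading term p²q²: subtract (p)·h_1 from p²q² - pq³ + q⁴ + p²q - p² - pq - q² + p → -pq³ + q⁴ + p³ - p²q + pq² - q² - p
  leading term pq³: subtract (-q)·h_1 from -pq³ + q⁴ + p³ - p²q + pq² - q² - p → q⁴ + p³ + p²q - q³ - pq + q² - p - q
  leading term q⁴: subtract (-1)·k_4 from q⁴ + p³ + p²q - q³ - pq + q² - p - q → p³ + p²q + q² + p + q + 1
  leading term p³: subtract (p)·k_3 from p³ + p²q + q² + p + q + 1 → -pq² + p² + pq + q² + p + q + 1
  leading term pq²: subtract (-1)·h_1 from -pq² + p² + pq + q² + p + q + 1 → 0
  remainder 0.

S(k_3,k_4): leading monomials are coprime, so the S-polynomial reduces to 0 (Buchberger's first criterion).
Every S-polynomial of the final basis reduces to 0, so we have a Gröbner basis.
Inter-reduce: drop elements whose leading term is divisible by another's, tail-reduce, and make monic.
Reduced Gröbner basis: {q⁴ - q³ - pq + p + q - 1, pq² + p + q - 1, p² + pq + q² - p - q}.

The bases are distinct; the ideals are different.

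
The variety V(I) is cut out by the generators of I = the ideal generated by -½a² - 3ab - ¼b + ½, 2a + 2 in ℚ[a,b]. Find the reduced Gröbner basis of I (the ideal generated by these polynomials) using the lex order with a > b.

f_1 = -½a² - 3ab - ¼b + ½, LT = a².
f_2 = 2a + 2, LT = a.

S(f_1,f_2): lcm = a². S = 6ab - a + ½b - 1.
  leading term ab: subtract (3b)·f_2 from 6ab - a + ½b - 1 → -a - 11/2b - 1
  leading term a: subtract (-½)·f_2 from -a - 11/2b - 1 → -11/2b
  leading term b: no divisor's leading term divides it; move -11/2b to the remainder.
  remainder -11/2b ≠ 0; add g_3 = -11/2b to the basis.

The other S-polynomials (S(f_1,g_3), S(f_2,g_3)) all reduce to 0 modulo the current basis, so we have a Gröbner basis.
Inter-reduce: drop elements whose leading term is divisible by another's, tail-reduce, and make monic.

G = {a + 1, b}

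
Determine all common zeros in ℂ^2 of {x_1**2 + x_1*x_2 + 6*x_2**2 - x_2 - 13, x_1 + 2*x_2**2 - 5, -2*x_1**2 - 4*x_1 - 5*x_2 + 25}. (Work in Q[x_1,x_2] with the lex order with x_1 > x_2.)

{(3, -1)}

Compute a lex Gröbner basis by Buchberger's algorithm.
f_1 = x_1**2 + x_1*x_2 + 6*x_2**2 - x_2 - 13, LT = x_1**2.
f_2 = x_1 + 2*x_2**2 - 5, LT = x_1.
f_3 = -2*x_1**2 - 4*x_1 - 5*x_2 + 25, LT = x_1**2.

S(f_1,f_2): lcm = x_1**2. S = -2*x_1*x_2**2 + x_1*x_2 + 5*x_1 + 6*x_2**2 - x_2 - 13.
  leading term x_1*x_2**2: subtract (-2*x_2**2)·f_2 from -2*x_1*x_2**2 + x_1*x_2 + 5*x_1 + 6*x_2**2 - x_2 - 13 → x_1*x_2 + 5*x_1 + 4*x_2**4 - 4*x_2**2 - x_2 - 13
  leading term x_1*x_2: subtract (x_2)·f_2 from x_1*x_2 + 5*x_1 + 4*x_2**4 - 4*x_2**2 - x_2 - 13 → 5*x_1 + 4*x_2**4 - 2*x_2**3 - 4*x_2**2 + 4*x_2 - 13
  leading term x_1: subtract (5)·f_2 from 5*x_1 + 4*x_2**4 - 2*x_2**3 - 4*x_2**2 + 4*x_2 - 13 → 4*x_2**4 - 2*x_2**3 - 14*x_2**2 + 4*x_2 + 12
  leading term x_2**4: no divisor's leading term divides it; move 4*x_2**4 to the remainder.
  leading term x_2**3: no divisor's leading term divides it; move -2*x_2**3 to the remainder.
  leading term x_2**2: no divisor's leading term divides it; move -14*x_2**2 to the remainder.
  leading term x_2: no divisor's leading term divides it; move 4*x_2 to the remainder.
  leading term 1: no divisor's leading term divides it; move 12 to the remainder.
  remainder 4*x_2**4 - 2*x_2**3 - 14*x_2**2 + 4*x_2 + 12 ≠ 0; add h_4 = 4*x_2**4 - 2*x_2**3 - 14*x_2**2 + 4*x_2 + 12 to the basis.

S(f_1,f_3): lcm = x_1**2. S = x_1*x_2 - 2*x_1 + 6*x_2**2 - 7/2*x_2 - 1/2.
  leading term x_1*x_2: subtract (x_2)·f_2 from x_1*x_2 - 2*x_1 + 6*x_2**2 - 7/2*x_2 - 1/2 → -2*x_1 - 2*x_2**3 + 6*x_2**2 + 3/2*x_2 - 1/2
  leading term x_1: subtract (-2)·f_2 from -2*x_1 - 2*x_2**3 + 6*x_2**2 + 3/2*x_2 - 1/2 → -2*x_2**3 + 10*x_2**2 + 3/2*x_2 - 21/2
  leading term x_2**3: no divisor's leading term divides it; move -2*x_2**3 to the remainder.
  leading term x_2**2: no divisor's leading term divides it; move 10*x_2**2 to the remainder.
  leading term x_2: no divisor's leading term divides it; move 3/2*x_2 to the remainder.
  leading term 1: no divisor's leading term divides it; move -21/2 to the remainder.
  remainder -2*x_2**3 + 10*x_2**2 + 3/2*x_2 - 21/2 ≠ 0; add h_5 = -2*x_2**3 + 10*x_2**2 + 3/2*x_2 - 21/2 to the basis.

S(f_2,f_3): lcm = x_1**2. S = 2*x_1*x_2**2 - 7*x_1 - 5/2*x_2 + 25/2.
  leading term x_1*x_2**2: subtract (2*x_2**2)·f_2 from 2*x_1*x_2**2 - 7*x_1 - 5/2*x_2 + 25/2 → -7*x_1 - 4*x_2**4 + 10*x_2**2 - 5/2*x_2 + 25/2
  leading term x_1: subtract (-7)·f_2 from -7*x_1 - 4*x_2**4 + 10*x_2**2 - 5/2*x_2 + 25/2 → -4*x_2**4 + 24*x_2**2 - 5/2*x_2 - 45/2
  leading term x_2**4: subtract (-1)·h_4 from -4*x_2**4 + 24*x_2**2 - 5/2*x_2 - 45/2 → -2*x_2**3 + 10*x_2**2 + 3/2*x_2 - 21/2
  leading term x_2**3: subtract (1)·h_5 from -2*x_2**3 + 10*x_2**2 + 3/2*x_2 - 21/2 → 0
  remainder 0.

S(f_1,h_4): leading monomials are coprime, so the S-polynomial reduces to 0 (Buchberger's first criterion).
S(f_2,h_4): leading monomials are coprime, so the S-polynomial reduces to 0 (Buchberger's first criterion).
S(f_3,h_4): leading monomials are coprime, so the S-polynomial reduces to 0 (Buchberger's first criterion).
S(f_1,h_5): leading monomials are coprime, so the S-polynomial reduces to 0 (Buchberger's first criterion).
S(f_2,h_5): leading monomials are coprime, so the S-polynomial reduces to 0 (Buchberger's first criterion).
S(f_3,h_5): leading monomials are coprime, so the S-polynomial reduces to 0 (Buchberger's first criterion).
S(h_4,h_5): lcm = x_2**4. S = 9/2*x_2**3 - 11/4*x_2**2 - 17/4*x_2 + 3.
  leading term x_2**3: subtract (-9/4)·h_5 from 9/2*x_2**3 - 11/4*x_2**2 - 17/4*x_2 + 3 → 79/4*x_2**2 - 7/8*x_2 - 165/8
  leading term x_2**2: no divisor's leading term divides it; move 79/4*x_2**2 to the remainder.
  leading term x_2: no divisor's leading term divides it; move -7/8*x_2 to the remainder.
  leading term 1: no divisor's leading term divides it; move -165/8 to the remainder.
  remainder 79/4*x_2**2 - 7/8*x_2 - 165/8 ≠ 0; add h_6 = 79/4*x_2**2 - 7/8*x_2 - 165/8 to the basis.

S(f_1,h_6): leading monomials are coprime, so the S-polynomial reduces to 0 (Buchberger's first criterion).
S(f_2,h_6): leading monomials are coprime, so the S-polynomial reduces to 0 (Buchberger's first criterion).
S(f_3,h_6): leading monomials are coprime, so the S-polynomial reduces to 0 (Buchberger's first criterion).
S(h_4,h_6): lcm = x_2**4. S = -36/79*x_2**3 - 194/79*x_2**2 + x_2 + 3.
  leading term x_2**3: subtract (18/79)·h_5 from -36/79*x_2**3 - 194/79*x_2**2 + x_2 + 3 → -374/79*x_2**2 + 52/79*x_2 + 426/79
  leading term x_2**2: subtract (-1496/6241)·h_6 from -374/79*x_2**2 + 52/79*x_2 + 426/79 → 2799/6241*x_2 + 2799/6241
  leading term x_2: no divisor's leading term divides it; move 2799/6241*x_2 to the remainder.
  leading term 1: no divisor's leading term divides it; move 2799/6241 to the remainder.
  remainder 2799/6241*x_2 + 2799/6241 ≠ 0; add h_7 = 2799/6241*x_2 + 2799/6241 to the basis.

S(h_5,h_6): lcm = x_2**3. S = -783/158*x_2**2 + 93/316*x_2 + 21/4.
  leading term x_2**2: subtract (-1566/6241)·h_6 from -783/158*x_2**2 + 93/316*x_2 + 21/4 → 933/12482*x_2 + 933/12482
  leading term x_2: subtract (1/6)·h_7 from 933/12482*x_2 + 933/12482 → 0
  remainder 0.

S(f_1,h_7): leading monomials are coprime, so the S-polynomial reduces to 0 (Buchberger's first criterion).
S(f_2,h_7): leading monomials are coprime, so the S-polynomial reduces to 0 (Buchberger's first criterion).
S(f_3,h_7): leading monomials are coprime, so the S-polynomial reduces to 0 (Buchberger's first criterion).
S(h_4,h_7): lcm = x_2**4. S = -3/2*x_2**3 - 7/2*x_2**2 + x_2 + 3.
  leading term x_2**3: subtract (3/4)·h_5 from -3/2*x_2**3 - 7/2*x_2**2 + x_2 + 3 → -11*x_2**2 - 1/8*x_2 + 87/8
  leading term x_2**2: subtract (-44/79)·h_6 from -11*x_2**2 - 1/8*x_2 + 87/8 → -387/632*x_2 - 387/632
  leading term x_2: subtract (-3397/2488)·h_7 from -387/632*x_2 - 387/632 → 0
  remainder 0.

S(h_5,h_7): lcm = x_2**3. S = -6*x_2**2 - 3/4*x_2 + 21/4.
  leading term x_2**2: subtract (-24/79)·h_6 from -6*x_2**2 - 3/4*x_2 + 21/4 → -321/316*x_2 - 321/316
  leading term x_2: subtract (-8453/3732)·h_7 from -321/316*x_2 - 321/316 → 0
  remainder 0.

S(h_6,h_7): lcm = x_2**2. S = -165/158*x_2 - 165/158.
  leading term x_2: subtract (-4345/1866)·h_7 from -165/158*x_2 - 165/158 → 0
  remainder 0.

Every S-polynomial of the final basis reduces to 0, so we have a Gröbner basis.
Inter-reduce: drop elements whose leading term is divisible by another's, tail-reduce, and make monic.
Reduced Gröbner basis: {x_1 - 3, x_2 + 1}.

From the last basis element, x_2 + 1 = 0, so x_2 takes values in {-1}. Each choice, substituted upward through the basis, yields the corresponding point(s) of the solution set.
  x_2 = -1: the earlier basis element becomes x_1 - 3 = 0, giving x_1 = 3 — point (3, -1).
Substituting each solution back into the original system confirms all equations vanish.
Zero-dimensionality of the ideal guarantees finitely many solutions over ℂ.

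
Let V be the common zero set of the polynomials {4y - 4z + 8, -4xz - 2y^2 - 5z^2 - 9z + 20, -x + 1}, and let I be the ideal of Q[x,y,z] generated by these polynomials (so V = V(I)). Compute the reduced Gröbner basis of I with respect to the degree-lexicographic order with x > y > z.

G = {z^2 + 5/7z - 12/7, x - 1, y - z + 2}

f_1 = 4y - 4z + 8, LT = y.
f_2 = -4xz - 2y^2 - 5z^2 - 9z + 20, LT = xz.
f_3 = -x + 1, LT = x.

S(f_1,f_2): leading monomials are coprime, so the S-polynomial reduces to 0 (Buchberger's first criterion).
S(f_1,f_3): leading monomials are coprime, so the S-polynomial reduces to 0 (Buchberger's first criterion).
S(f_2,f_3): lcm = xz. S = 1/2y^2 + 5/4z^2 + 13/4z - 5.
  leading term y^2: subtract (1/8y)·f_1 from 1/2y^2 + 5/4z^2 + 13/4z - 5 → 1/2yz + 5/4z^2 - y + 13/4z - 5
  leading term yz: subtract (1/8z)·f_1 from 1/2yz + 5/4z^2 - y + 13/4z - 5 → 7/4z^2 - y + 9/4z - 5
  leading term z^2: no divisor's leading term divides it; move 7/4z^2 to the remainder.
  leading term y: subtract (-1/4)·f_1 from -y + 9/4z - 5 → 5/4z - 3
  leading term z: no divisor's leading term divides it; move 5/4z to the remainder.
  leading term 1: no divisor's leading term divides it; move -3 to the remainder.
  remainder 7/4z^2 + 5/4z - 3 ≠ 0; add g_4 = 7/4z^2 + 5/4z - 3 to the basis.

S(f_1,g_4): leading monomials are coprime, so the S-polynomial reduces to 0 (Buchberger's first criterion).
S(f_2,g_4): lcm = xz^2. S = 1/2y^2z + 5/4z^3 - 5/7xz + 9/4z^2 + 12/7x - 5z.
  leading term y^2z: subtract (1/8yz)·f_1 from 1/2y^2z + 5/4z^3 - 5/7xz + 9/4z^2 + 12/7x - 5z → 1/2yz^2 + 5/4z^3 - 5/7xz - yz + 9/4z^2 + 12/7x - 5z
  leading term yz^2: subtract (1/8z^2)·f_1 from 1/2yz^2 + 5/4z^3 - 5/7xz - yz + 9/4z^2 + 12/7x - 5z → 7/4z^3 - 5/7xz - yz + 5/4z^2 + 12/7x - 5z
  leading term z^3: subtract (z)·g_4 from 7/4z^3 - 5/7xz - yz + 5/4z^2 + 12/7x - 5z → -5/7xz - yz + 12/7x - 2z
  leading term xz: subtract (5/28)·f_2 from -5/7xz - yz + 12/7x - 2z → 5/14y^2 - yz + 25/28z^2 + 12/7x - 11/28z - 25/7
  leading term y^2: subtract (5/56y)·f_1 from 5/14y^2 - yz + 25/28z^2 + 12/7x - 11/28z - 25/7 → -9/14yz + 25/28z^2 + 12/7x - 5/7y - 11/28z - 25/7
  leading term yz: subtract (-9/56z)·f_1 from -9/14yz + 25/28z^2 + 12/7x - 5/7y - 11/28z - 25/7 → 1/4z^2 + 12/7x - 5/7y + 25/28z - 25/7
  leading term z^2: subtract (1/7)·g_4 from 1/4z^2 + 12/7x - 5/7y + 25/28z - 25/7 → 12/7x - 5/7y + 5/7z - 22/7
  leading term x: subtract (-12/7)·f_3 from 12/7x - 5/7y + 5/7z - 22/7 → -5/7y + 5/7z - 10/7
  leading term y: subtract (-5/28)·f_1 from -5/7y + 5/7z - 10/7 → 0
  remainder 0.

S(f_3,g_4): leading monomials are coprime, so the S-polynomial reduces to 0 (Buchberger's first criterion).
Every S-polynomial of the final basis reduces to 0, so we have a Gröbner basis.
Inter-reduce: drop elements whose leading term is divisible by another's, tail-reduce, and make monic.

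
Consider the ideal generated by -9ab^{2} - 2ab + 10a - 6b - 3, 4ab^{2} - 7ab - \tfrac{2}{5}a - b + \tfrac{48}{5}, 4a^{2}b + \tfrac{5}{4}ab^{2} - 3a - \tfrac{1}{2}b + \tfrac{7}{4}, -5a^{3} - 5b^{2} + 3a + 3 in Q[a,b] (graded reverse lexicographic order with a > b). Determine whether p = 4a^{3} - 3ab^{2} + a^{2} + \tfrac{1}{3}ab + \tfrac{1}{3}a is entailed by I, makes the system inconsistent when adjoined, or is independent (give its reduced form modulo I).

First compute the reduced Gröbner basis of I by Buchberger's algorithm.
f_1 = -9ab^{2} - 2ab + 10a - 6b - 3, LT = ab^{2}.
f_2 = 4ab^{2} - 7ab - \tfrac{2}{5}a - b + \tfrac{48}{5}, LT = ab^{2}.
f_3 = 4a^{2}b + \tfrac{5}{4}ab^{2} - 3a - \tfrac{1}{2}b + \tfrac{7}{4}, LT = a^{2}b.
f_4 = -5a^{3} - 5b^{2} + 3a + 3, LT = a^{3}.

S(f_1,f_2): lcm = ab^{2}. S = \tfrac{71}{36}ab - \tfrac{91}{90}a + \tfrac{11}{12}b - \tfrac{31}{15}.
  reduce S modulo (f_1, f_2, f_3, f_4):
  remainder \tfrac{71}{36}ab - \tfrac{91}{90}a + \tfrac{11}{12}b - \tfrac{31}{15} ≠ 0; add h_5 = \tfrac{71}{36}ab - \tfrac{91}{90}a + \tfrac{11}{12}b - \tfrac{31}{15} to the basis.

S(f_1,f_3): lcm = a^{2}b^{2}. S = -\tfrac{5}{16}ab^{3} + \tfrac{2}{9}a^{2}b - \tfrac{10}{9}a^{2} + \tfrac{17}{12}ab + \tfrac{1}{8}b^{2} + \tfrac{1}{3}a - \tfrac{7}{16}b.
  reduce S modulo (f_1, f_2, f_3, f_4, h_5):
  remainder -\tfrac{10}{9}a^{2} + \tfrac{1}{3}b^{2} + \tfrac{13397}{12780}a - \tfrac{4103}{5112}b + \tfrac{26159}{25560} ≠ 0; add h_6 = -\tfrac{10}{9}a^{2} + \tfrac{1}{3}b^{2} + \tfrac{13397}{12780}a - \tfrac{4103}{5112}b + \tfrac{26159}{25560} to the basis.

S(f_1,f_4): lcm = a^{3}b^{2}. S = \tfrac{2}{9}a^{3}b - b^{4} - \tfrac{10}{9}a^{3} + \tfrac{2}{3}a^{2}b + \tfrac{3}{5}ab^{2} + \tfrac{1}{3}a^{2} + \tfrac{3}{5}b^{2}.
  reduce S modulo (f_1, f_2, f_3, f_4, h_5, h_6):
  remainder -b^{4} + \tfrac{397}{216}b^{2} + \tfrac{1365269}{2300400}a - \tfrac{869641}{1840320}b - \tfrac{733081}{1022400} ≠ 0; add h_7 = -b^{4} + \tfrac{397}{216}b^{2} + \tfrac{1365269}{2300400}a - \tfrac{869641}{1840320}b - \tfrac{733081}{1022400} to the basis.

S(f_2,f_3): lcm = a^{2}b^{2}. S = -\tfrac{5}{16}ab^{3} - \tfrac{7}{4}a^{2}b - \tfrac{1}{10}a^{2} + \tfrac{1}{2}ab + \tfrac{1}{8}b^{2} + \tfrac{12}{5}a - \tfrac{7}{16}b.
  reduce S modulo (f_1, f_2, f_3, f_4, h_5, h_6, h_7):
  remainder \tfrac{91}{300}b^{2} + \tfrac{4309579}{2556000}a - \tfrac{229549}{255600}b + \tfrac{137641}{284000} ≠ 0; add h_8 = \tfrac{91}{300}b^{2} + \tfrac{4309579}{2556000}a - \tfrac{229549}{255600}b + \tfrac{137641}{284000} to the basis.

S(f_2,f_4): lcm = a^{3}b^{2}. S = -\tfrac{7}{4}a^{3}b - b^{4} - \tfrac{1}{10}a^{3} - \tfrac{1}{4}a^{2}b + \tfrac{3}{5}ab^{2} + \tfrac{12}{5}a^{2} + \tfrac{3}{5}b^{2}.
  reduce S modulo (f_1, f_2, f_3, f_4, h_5, h_6, h_7, h_8):
  remainder \tfrac{11531047727}{2232921600}a - \tfrac{1247859391}{446584320}b + \tfrac{20999011}{8860800} ≠ 0; add h_9 = \tfrac{11531047727}{2232921600}a - \tfrac{1247859391}{446584320}b + \tfrac{20999011}{8860800} to the basis.

S(f_3,f_4): lcm = a^{3}b. S = \tfrac{5}{16}a^{2}b^{2} - b^{3} - \tfrac{3}{4}a^{2} + \tfrac{19}{40}ab + \tfrac{7}{16}a + \tfrac{3}{5}b.
  reduce S modulo (f_1, f_2, f_3, f_4, h_5, h_6, h_7, h_8, h_9):
  remainder \tfrac{2518700602786117}{1702905128323360}b + \tfrac{2518700602786117}{1702905128323360} ≠ 0; add h_10 = \tfrac{2518700602786117}{1702905128323360}b + \tfrac{2518700602786117}{1702905128323360} to the basis.

The other S-polynomials (S(f_1,h_5), S(f_2,h_5), S(f_3,h_5), S(f_4,h_5), S(f_1,h_6), S(f_2,h_6), S(f_3,h_6), S(f_4,h_6), S(h_5,h_6), S(f_1,h_7), S(f_2,h_7), S(f_3,h_7), S(f_4,h_7), S(h_5,h_7), S(h_6,h_7), S(f_1,h_8), S(f_2,h_8), S(f_3,h_8), S(f_4,h_8), S(h_5,h_8), S(h_6,h_8), S(h_7,h_8), S(f_1,h_9), S(f_2,h_9), S(f_3,h_9), S(f_4,h_9), S(h_5,h_9), S(h_6,h_9), S(h_7,h_9), S(h_8,h_9), S(f_1,h_10), S(f_2,h_10), S(f_3,h_10), S(f_4,h_10), S(h_5,h_10), S(h_6,h_10), S(h_7,h_10), S(h_8,h_10), S(h_9,h_10)) all reduce to 0 modulo the current basis, so we have a Gröbner basis.
Inter-reduce: drop elements whose leading term is divisible by another's, tail-reduce, and make monic.
Reduced Gröbner basis: {a + 1, b + 1}.
Label its elements g_1 = a + 1, g_2 = b + 1.

Reduce p = 4a^{3} - 3ab^{2} + a^{2} + \tfrac{1}{3}ab + \tfrac{1}{3}a modulo G:
  leading term a^{3}: subtract (4a^{2})·g_1 from 4a^{3} - 3ab^{2} + a^{2} + \tfrac{1}{3}ab + \tfrac{1}{3}a → -3ab^{2} - 3a^{2} + \tfrac{1}{3}ab + \tfrac{1}{3}a
  leading term ab^{2}: subtract (-3b^{2})·g_1 from -3ab^{2} - 3a^{2} + \tfrac{1}{3}ab + \tfrac{1}{3}a → -3a^{2} + \tfrac{1}{3}ab + 3b^{2} + \tfrac{1}{3}a
  leading term a^{2}: subtract (-3a)·g_1 from -3a^{2} + \tfrac{1}{3}ab + 3b^{2} + \tfrac{1}{3}a → \tfrac{1}{3}ab + 3b^{2} + \tfrac{10}{3}a
  leading term ab: subtract (\tfrac{1}{3}b)·g_1 from \tfrac{1}{3}ab + 3b^{2} + \tfrac{10}{3}a → 3b^{2} + \tfrac{10}{3}a - \tfrac{1}{3}b
  leading term b^{2}: subtract (3b)·g_2 from 3b^{2} + \tfrac{10}{3}a - \tfrac{1}{3}b → \tfrac{10}{3}a - \tfrac{10}{3}b
  leading term a: subtract (\tfrac{10}{3})·g_1 from \tfrac{10}{3}a - \tfrac{10}{3}b → -\tfrac{10}{3}b - \tfrac{10}{3}
  leading term b: subtract (-\tfrac{10}{3})·g_2 from -\tfrac{10}{3}b - \tfrac{10}{3} → 0
  normal form = 0.
Since the normal form is 0, p ∈ I.

Ideal membership is decidable via reduction modulo a Gröbner basis.

4a^{3} - 3ab^{2} + a^{2} + \tfrac{1}{3}ab + \tfrac{1}{3}a lies in I (it reduces to 0).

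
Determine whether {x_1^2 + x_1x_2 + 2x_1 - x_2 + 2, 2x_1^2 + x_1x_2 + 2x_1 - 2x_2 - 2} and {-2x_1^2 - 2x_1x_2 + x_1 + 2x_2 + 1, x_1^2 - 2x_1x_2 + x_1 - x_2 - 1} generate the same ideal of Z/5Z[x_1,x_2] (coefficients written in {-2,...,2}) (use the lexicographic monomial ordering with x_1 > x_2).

Yes, the ideals are equal.

Since reduced Gröbner bases are canonical representatives of ideals under a given ordering, it suffices to compute and compare them.
Buchberger on the first generating set:
f_1 = x_1^2 + x_1x_2 + 2x_1 - x_2 + 2, LT = x_1^2.
f_2 = 2x_1^2 + x_1x_2 + 2x_1 - 2x_2 - 2, LT = x_1^2.

S(f_1,f_2): lcm = x_1^2. S = -2x_1x_2 + x_1 - 2.
  leading term x_1x_2: no divisor's leading term divides it; move -2x_1x_2 to the remainder.
  leading term x_1: no divisor's leading term divides it; move x_1 to the remainder.
  leading term 1: no divisor's leading term divides it; move -2 to the remainder.
  remainder -2x_1x_2 + x_1 - 2 ≠ 0; add g_3 = -2x_1x_2 + x_1 - 2 to the basis.

S(f_1,g_3): lcm = x_1^2x_2. S = -2x_1^2 + x_1x_2^2 + 2x_1x_2 - x_1 - x_2^2 + 2x_2.
  leading term x_1^2: subtract (-2)·f_1 from -2x_1^2 + x_1x_2^2 + 2x_1x_2 - x_1 - x_2^2 + 2x_2 → x_1x_2^2 - x_1x_2 - 2x_1 - x_2^2 - 1
  leading term x_1x_2^2: subtract (2x_2)·g_3 from x_1x_2^2 - x_1x_2 - 2x_1 - x_2^2 - 1 → 2x_1x_2 - 2x_1 - x_2^2 - x_2 - 1
  leading term x_1x_2: subtract (-1)·g_3 from 2x_1x_2 - 2x_1 - x_2^2 - x_2 - 1 → -x_1 - x_2^2 - x_2 + 2
  leading term x_1: no divisor's leading term divides it; move -x_1 to the remainder.
  leading term x_2^2: no divisor's leading term divides it; move -x_2^2 to the remainder.
  leading term x_2: no divisor's leading term divides it; move -x_2 to the remainder.
  leading term 1: no divisor's leading term divides it; move 2 to the remainder.
  remainder -x_1 - x_2^2 - x_2 + 2 ≠ 0; add g_4 = -x_1 - x_2^2 - x_2 + 2 to the basis.

S(g_3,g_4): lcm = x_1x_2. S = 2x_1 - x_2^3 - x_2^2 + 2x_2 + 1.
  leading term x_1: subtract (-2)·g_4 from 2x_1 - x_2^3 - x_2^2 + 2x_2 + 1 → -x_2^3 + 2x_2^2
  leading term x_2^3: no divisor's leading term divides it; move -x_2^3 to the remainder.
  leading term x_2^2: no divisor's leading term divides it; move 2x_2^2 to the remainder.
  remainder -x_2^3 + 2x_2^2 ≠ 0; add g_5 = -x_2^3 + 2x_2^2 to the basis.

The other S-polynomials (S(f_2,g_3), S(f_1,g_4), S(f_2,g_4), S(f_1,g_5), S(f_2,g_5), S(g_3,g_5), S(g_4,g_5)) all reduce to 0 modulo the current basis, so we have a Gröbner basis.
Inter-reduce: drop elements whose leading term is divisible by another's, tail-reduce, and make monic.
Reduced Gröbner basis: {x_1 + x_2^2 + x_2 - 2, x_2^3 - 2x_2^2}.

Buchberger on the second generating set:
h_1 = -2x_1^2 - 2x_1x_2 + x_1 + 2x_2 + 1, LT = x_1^2.
h_2 = x_1^2 - 2x_1x_2 + x_1 - x_2 - 1, LT = x_1^2.

S(h_1,h_2): lcm = x_1^2. S = -2x_1x_2 + x_1 - 2.
  leading term x_1x_2: no divisor's leading term divides it; move -2x_1x_2 to the remainder.
  leading term x_1: no divisor's leading term divides it; move x_1 to the remainder.
  leading term 1: no divisor's leading term divides it; move -2 to the remainder.
  remainder -2x_1x_2 + x_1 - 2 ≠ 0; add k_3 = -2x_1x_2 + x_1 - 2 to the basis.

S(h_1,k_3): lcm = x_1^2x_2. S = -2x_1^2 + x_1x_2^2 + 2x_1x_2 - x_1 - x_2^2 + 2x_2.
  leading term x_1^2: subtract (1)·h_1 from -2x_1^2 + x_1x_2^2 + 2x_1x_2 - x_1 - x_2^2 + 2x_2 → x_1x_2^2 - x_1x_2 - 2x_1 - x_2^2 - 1
  leading term x_1x_2^2: subtract (2x_2)·k_3 from x_1x_2^2 - x_1x_2 - 2x_1 - x_2^2 - 1 → 2x_1x_2 - 2x_1 - x_2^2 - x_2 - 1
  leading term x_1x_2: subtract (-1)·k_3 from 2x_1x_2 - 2x_1 - x_2^2 - x_2 - 1 → -x_1 - x_2^2 - x_2 + 2
  leading term x_1: no divisor's leading term divides it; move -x_1 to the remainder.
  leading term x_2^2: no divisor's leading term divides it; move -x_2^2 to the remainder.
  leading term x_2: no divisor's leading term divides it; move -x_2 to the remainder.
  leading term 1: no divisor's leading term divides it; move 2 to the remainder.
  remainder -x_1 - x_2^2 - x_2 + 2 ≠ 0; add k_4 = -x_1 - x_2^2 - x_2 + 2 to the basis.

S(k_3,k_4): lcm = x_1x_2. S = 2x_1 - x_2^3 - x_2^2 + 2x_2 + 1.
  leading term x_1: subtract (-2)·k_4 from 2x_1 - x_2^3 - x_2^2 + 2x_2 + 1 → -x_2^3 + 2x_2^2
  leading term x_2^3: no divisor's leading term divides it; move -x_2^3 to the remainder.
  leading term x_2^2: no divisor's leading term divides it; move 2x_2^2 to the remainder.
  remainder -x_2^3 + 2x_2^2 ≠ 0; add k_5 = -x_2^3 + 2x_2^2 to the basis.

The other S-polynomials (S(h_2,k_3), S(h_1,k_4), S(h_2,k_4), S(h_1,k_5), S(h_2,k_5), S(k_3,k_5), S(k_4,k_5)) all reduce to 0 modulo the current basis, so we have a Gröbner basis.
Inter-reduce: drop elements whose leading term is divisible by another's, tail-reduce, and make monic.
Reduced Gröbner basis: {x_1 + x_2^2 + x_2 - 2, x_2^3 - 2x_2^2}.

The two bases agree; hence the ideals are identical.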